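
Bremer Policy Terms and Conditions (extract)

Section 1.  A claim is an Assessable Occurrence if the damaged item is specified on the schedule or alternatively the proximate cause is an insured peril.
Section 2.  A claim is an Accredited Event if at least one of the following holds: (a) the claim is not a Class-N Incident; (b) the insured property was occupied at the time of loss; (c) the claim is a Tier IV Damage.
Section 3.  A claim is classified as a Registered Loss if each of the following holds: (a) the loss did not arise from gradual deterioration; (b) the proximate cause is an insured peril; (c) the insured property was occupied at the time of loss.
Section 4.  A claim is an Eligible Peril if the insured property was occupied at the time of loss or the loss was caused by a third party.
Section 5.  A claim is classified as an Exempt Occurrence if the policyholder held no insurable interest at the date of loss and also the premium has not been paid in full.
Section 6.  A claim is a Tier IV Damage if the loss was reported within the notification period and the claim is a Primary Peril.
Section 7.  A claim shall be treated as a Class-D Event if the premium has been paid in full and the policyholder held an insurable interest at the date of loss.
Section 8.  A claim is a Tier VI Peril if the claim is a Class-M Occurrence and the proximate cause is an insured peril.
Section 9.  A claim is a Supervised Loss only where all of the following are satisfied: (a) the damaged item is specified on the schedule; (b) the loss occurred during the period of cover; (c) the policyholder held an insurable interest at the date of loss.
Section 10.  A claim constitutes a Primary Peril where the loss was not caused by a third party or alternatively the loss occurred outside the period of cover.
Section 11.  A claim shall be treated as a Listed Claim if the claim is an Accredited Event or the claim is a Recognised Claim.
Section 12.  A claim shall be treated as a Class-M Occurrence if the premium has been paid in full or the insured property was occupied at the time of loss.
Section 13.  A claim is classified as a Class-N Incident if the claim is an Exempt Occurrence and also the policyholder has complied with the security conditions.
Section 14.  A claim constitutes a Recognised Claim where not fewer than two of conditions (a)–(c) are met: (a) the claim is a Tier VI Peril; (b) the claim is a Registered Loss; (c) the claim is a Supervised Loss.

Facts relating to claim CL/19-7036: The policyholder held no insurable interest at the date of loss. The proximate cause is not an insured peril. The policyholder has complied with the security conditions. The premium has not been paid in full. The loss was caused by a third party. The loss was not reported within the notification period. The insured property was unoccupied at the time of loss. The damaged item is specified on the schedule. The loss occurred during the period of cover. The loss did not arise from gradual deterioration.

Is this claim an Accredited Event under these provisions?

No

section 5 — Exempt Occurrence: [the policyholder held no insurable interest at the date of loss? yes] AND [the premium has not been paid in full? yes] → satisfied.
section 13 — Class-N Incident: [Exempt Occurrence (section 5)? yes] AND [the policyholder has complied with the security conditions? yes] → satisfied.
section 10 — Primary Peril: [the loss was not caused by a third party? no] OR [the loss occurred outside the period of cover? no] → not satisfied.
section 6 — Tier IV Damage: [the loss was reported within the notification period? no] AND [Primary Peril (section 10)? no] → not satisfied.
section 2 — Accredited Event: [not a Class-N Incident (section 13)? no] OR [the insured property was occupied at the time of loss? no] OR [Tier IV Damage (section 6)? no] → not satisfied.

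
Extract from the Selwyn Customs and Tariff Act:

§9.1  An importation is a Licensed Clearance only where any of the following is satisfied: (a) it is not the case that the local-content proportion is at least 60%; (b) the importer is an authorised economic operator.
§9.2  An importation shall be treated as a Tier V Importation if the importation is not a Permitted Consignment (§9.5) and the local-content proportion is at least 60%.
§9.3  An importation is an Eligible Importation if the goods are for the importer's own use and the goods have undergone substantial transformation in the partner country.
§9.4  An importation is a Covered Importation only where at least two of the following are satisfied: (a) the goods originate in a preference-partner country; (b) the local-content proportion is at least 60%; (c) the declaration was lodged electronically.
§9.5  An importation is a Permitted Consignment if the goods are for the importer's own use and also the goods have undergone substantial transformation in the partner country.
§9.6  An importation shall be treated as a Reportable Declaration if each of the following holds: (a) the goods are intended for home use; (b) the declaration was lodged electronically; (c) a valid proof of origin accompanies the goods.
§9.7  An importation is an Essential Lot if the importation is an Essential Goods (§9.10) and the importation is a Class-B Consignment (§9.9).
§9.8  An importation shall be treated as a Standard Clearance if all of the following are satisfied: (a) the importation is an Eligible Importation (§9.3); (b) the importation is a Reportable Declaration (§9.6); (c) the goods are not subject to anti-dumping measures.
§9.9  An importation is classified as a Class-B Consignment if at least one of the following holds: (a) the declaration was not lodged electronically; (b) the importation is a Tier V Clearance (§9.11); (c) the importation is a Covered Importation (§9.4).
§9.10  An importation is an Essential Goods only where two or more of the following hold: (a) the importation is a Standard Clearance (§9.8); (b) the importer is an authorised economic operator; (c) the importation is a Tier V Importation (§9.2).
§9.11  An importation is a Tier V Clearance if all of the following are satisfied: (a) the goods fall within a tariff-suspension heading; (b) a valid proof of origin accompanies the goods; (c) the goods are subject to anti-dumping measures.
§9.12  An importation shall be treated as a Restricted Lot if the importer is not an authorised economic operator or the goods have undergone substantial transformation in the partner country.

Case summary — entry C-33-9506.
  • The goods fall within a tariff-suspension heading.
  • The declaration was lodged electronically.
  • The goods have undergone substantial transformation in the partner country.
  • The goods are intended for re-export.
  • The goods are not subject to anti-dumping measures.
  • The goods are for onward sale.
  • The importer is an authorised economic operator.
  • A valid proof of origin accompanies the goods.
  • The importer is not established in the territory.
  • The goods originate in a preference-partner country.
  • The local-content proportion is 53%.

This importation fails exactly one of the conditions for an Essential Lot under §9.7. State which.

Essential Goods

§9.3 — Eligible Importation: [the goods are for the importer's own use? no] AND [the goods have undergone substantial transformation in the partner country? yes] → not satisfied.
§9.6 — Reportable Declaration: [the goods are intended for home use? no] AND [the declaration was lodged electronically? yes] AND [a valid proof of origin accompanies the goods? yes] → not satisfied.
§9.8 — Standard Clearance: [Eligible Importation (§9.3)? no] AND [Reportable Declaration (§9.6)? no] AND [the goods are not subject to anti-dumping measures? yes] → not satisfied.
§9.5 — Permitted Consignment: [the goods are for the importer's own use? no] AND [the goods have undergone substantial transformation in the partner country? yes] → not satisfied.
§9.2 — Tier V Importation: [not a Permitted Consignment (§9.5)? yes] AND [local-content proportion: 53% ≥ 60%? no] → not satisfied.
§9.10 — Essential Goods: Standard Clearance (§9.8)? no; the importer is an authorised economic operator? yes; Tier V Importation (§9.2)? no — 1 of 3 hold (need ≥2) → not satisfied.
§9.11 — Tier V Clearance: [the goods fall within a tariff-suspension heading? yes] AND [a valid proof of origin accompanies the goods? yes] AND [the goods are subject to anti-dumping measures? no] → not satisfied.
§9.4 — Covered Importation: the goods originate in a preference-partner country? yes; local-content proportion: 53% ≥ 60%? no; the declaration was lodged electronically? yes — 2 of 3 hold (need ≥2) → satisfied.
§9.9 — Class-B Consignment: [the declaration was not lodged electronically? no] OR [Tier V Clearance (§9.11)? no] OR [Covered Importation (§9.4)? yes] → satisfied.
§9.7 — Essential Lot: [Essential Goods (§9.10)? no] AND [Class-B Consignment (§9.9)? yes] → not satisfied.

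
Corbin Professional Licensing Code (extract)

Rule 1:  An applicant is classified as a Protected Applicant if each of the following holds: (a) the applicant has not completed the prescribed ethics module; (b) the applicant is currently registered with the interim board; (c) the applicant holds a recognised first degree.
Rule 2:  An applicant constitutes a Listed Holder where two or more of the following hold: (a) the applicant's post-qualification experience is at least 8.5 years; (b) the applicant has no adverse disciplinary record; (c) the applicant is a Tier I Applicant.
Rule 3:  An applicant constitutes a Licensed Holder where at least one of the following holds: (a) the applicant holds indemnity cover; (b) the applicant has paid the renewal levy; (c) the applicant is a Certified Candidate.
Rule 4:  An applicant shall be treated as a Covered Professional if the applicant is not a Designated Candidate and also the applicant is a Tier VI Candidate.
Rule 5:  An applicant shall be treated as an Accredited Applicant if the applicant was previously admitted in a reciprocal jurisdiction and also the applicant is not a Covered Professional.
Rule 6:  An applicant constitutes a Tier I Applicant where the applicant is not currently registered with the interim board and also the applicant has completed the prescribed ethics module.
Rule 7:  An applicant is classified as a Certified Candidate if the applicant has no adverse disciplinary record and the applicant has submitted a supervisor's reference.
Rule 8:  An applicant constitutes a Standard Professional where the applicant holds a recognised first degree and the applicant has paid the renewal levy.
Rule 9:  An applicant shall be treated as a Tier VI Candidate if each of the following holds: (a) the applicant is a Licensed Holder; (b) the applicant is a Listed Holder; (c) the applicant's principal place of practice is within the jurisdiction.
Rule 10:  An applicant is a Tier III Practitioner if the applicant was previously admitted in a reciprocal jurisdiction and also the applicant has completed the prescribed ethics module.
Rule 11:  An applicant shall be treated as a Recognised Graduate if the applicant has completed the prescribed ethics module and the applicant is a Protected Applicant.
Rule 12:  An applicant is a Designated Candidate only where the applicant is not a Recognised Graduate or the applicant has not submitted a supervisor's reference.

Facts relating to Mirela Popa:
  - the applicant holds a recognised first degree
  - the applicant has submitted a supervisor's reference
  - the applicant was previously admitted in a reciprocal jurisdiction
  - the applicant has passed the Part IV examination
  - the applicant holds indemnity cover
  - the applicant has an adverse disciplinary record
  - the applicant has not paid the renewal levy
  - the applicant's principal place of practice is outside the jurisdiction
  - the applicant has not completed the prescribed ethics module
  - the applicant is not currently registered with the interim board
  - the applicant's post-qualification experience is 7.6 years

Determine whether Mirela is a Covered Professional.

No

rule 1 — Protected Applicant: [the applicant has not completed the prescribed ethics module? yes] AND [the applicant is currently registered with the interim board? no] AND [the applicant holds a recognised first degree? yes] → not satisfied.
rule 11 — Recognised Graduate: [the applicant has completed the prescribed ethics module? no] AND [Protected Applicant (rule 1)? no] → not satisfied.
rule 12 — Designated Candidate: [not a Recognised Graduate (rule 11)? yes] OR [the applicant has not submitted a supervisor's reference? no] → satisfied.
rule 7 — Certified Candidate: [the applicant has no adverse disciplinary record? no] AND [the applicant has submitted a supervisor's reference? yes] → not satisfied.
rule 3 — Licensed Holder: [the applicant holds indemnity cover? yes] OR [the applicant has paid the renewal levy? no] OR [Certified Candidate (rule 7)? no] → satisfied.
rule 6 — Tier I Applicant: [the applicant is not currently registered with the interim board? yes] AND [the applicant has completed the prescribed ethics module? no] → not satisfied.
rule 2 — Listed Holder: applicant's post-qualification experience: 7.6 years ≥ 8.5 years? no; the applicant has no adverse disciplinary record? no; Tier I Applicant (rule 6)? no — 0 of 3 hold (need ≥2) → not satisfied.
rule 9 — Tier VI Candidate: [Licensed Holder (rule 3)? yes] AND [Listed Holder (rule 2)? no] AND [the applicant's principal place of practice is within the jurisdiction? no] → not satisfied.
rule 4 — Covered Professional: [not a Designated Candidate (rule 12)? no] AND [Tier VI Candidate (rule 9)? no] → not satisfied.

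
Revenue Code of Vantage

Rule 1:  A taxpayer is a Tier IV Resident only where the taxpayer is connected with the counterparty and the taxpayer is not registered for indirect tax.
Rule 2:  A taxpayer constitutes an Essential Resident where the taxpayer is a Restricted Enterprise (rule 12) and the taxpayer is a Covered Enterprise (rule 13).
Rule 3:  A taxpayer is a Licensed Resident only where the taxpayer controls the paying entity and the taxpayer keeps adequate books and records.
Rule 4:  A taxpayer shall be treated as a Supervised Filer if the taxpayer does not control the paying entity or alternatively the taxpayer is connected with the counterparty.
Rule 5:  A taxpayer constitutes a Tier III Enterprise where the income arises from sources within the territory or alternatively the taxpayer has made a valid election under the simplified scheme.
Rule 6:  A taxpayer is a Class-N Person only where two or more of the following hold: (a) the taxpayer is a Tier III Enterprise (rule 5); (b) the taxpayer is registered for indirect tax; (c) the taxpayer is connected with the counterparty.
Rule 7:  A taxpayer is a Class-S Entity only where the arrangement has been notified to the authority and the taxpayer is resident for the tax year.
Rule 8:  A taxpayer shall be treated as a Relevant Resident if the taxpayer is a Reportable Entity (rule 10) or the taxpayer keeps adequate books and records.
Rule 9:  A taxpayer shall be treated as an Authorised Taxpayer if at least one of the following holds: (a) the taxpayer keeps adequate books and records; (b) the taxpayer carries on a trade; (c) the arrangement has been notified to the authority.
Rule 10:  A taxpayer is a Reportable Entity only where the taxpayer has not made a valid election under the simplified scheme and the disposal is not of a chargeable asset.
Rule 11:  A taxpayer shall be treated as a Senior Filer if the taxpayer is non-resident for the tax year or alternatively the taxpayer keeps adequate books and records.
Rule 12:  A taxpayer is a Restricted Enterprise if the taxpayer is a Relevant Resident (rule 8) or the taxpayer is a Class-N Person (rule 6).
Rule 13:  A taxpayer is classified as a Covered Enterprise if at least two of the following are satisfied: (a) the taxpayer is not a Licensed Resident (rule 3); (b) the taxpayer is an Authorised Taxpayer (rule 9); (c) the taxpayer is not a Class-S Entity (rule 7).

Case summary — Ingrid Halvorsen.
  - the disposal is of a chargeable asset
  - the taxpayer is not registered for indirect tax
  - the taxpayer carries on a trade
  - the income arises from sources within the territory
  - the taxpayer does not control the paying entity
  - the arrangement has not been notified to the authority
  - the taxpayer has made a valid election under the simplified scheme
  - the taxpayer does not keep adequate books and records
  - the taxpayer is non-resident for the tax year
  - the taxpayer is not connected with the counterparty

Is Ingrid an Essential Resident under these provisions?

rule 10 — Reportable Entity: [the taxpayer has not made a valid election under the simplified scheme? no] AND [the disposal is not of a chargeable asset? no] → not satisfied.
rule 8 — Relevant Resident: [Reportable Entity (rule 10)? no] OR [the taxpayer keeps adequate books and records? no] → not satisfied.
rule 5 — Tier III Enterprise: [the income arises from sources within the territory? yes] OR [the taxpayer has made a valid election under the simplified scheme? yes] → satisfied.
rule 6 — Class-N Person: Tier III Enterprise (rule 5)? yes; the taxpayer is registered for indirect tax? no; the taxpayer is connected with the counterparty? no — 1 of 3 hold (need ≥2) → not satisfied.
rule 12 — Restricted Enterprise: [Relevant Resident (rule 8)? no] OR [Class-N Person (rule 6)? no] → not satisfied.
rule 3 — Licensed Resident: [the taxpayer controls the paying entity? no] AND [the taxpayer keeps adequate books and records? no] → not satisfied.
rule 9 — Authorised Taxpayer: [the taxpayer keeps adequate books and records? no] OR [the taxpayer carries on a trade? yes] OR [the arrangement has been notified to the authority? no] → satisfied.
rule 7 — Class-S Entity: [the arrangement has been notified to the authority? no] AND [the taxpayer is resident for the tax year? no] → not satisfied.
rule 13 — Covered Enterprise: not a Licensed Resident (rule 3)? yes; Authorised Taxpayer (rule 9)? yes; not a Class-S Entity (rule 7)? yes — 3 of 3 hold (need ≥2) → satisfied.
rule 2 — Essential Resident: [Restricted Enterprise (rule 12)? no] AND [Covered Enterprise (rule 13)? yes] → not satisfied.

No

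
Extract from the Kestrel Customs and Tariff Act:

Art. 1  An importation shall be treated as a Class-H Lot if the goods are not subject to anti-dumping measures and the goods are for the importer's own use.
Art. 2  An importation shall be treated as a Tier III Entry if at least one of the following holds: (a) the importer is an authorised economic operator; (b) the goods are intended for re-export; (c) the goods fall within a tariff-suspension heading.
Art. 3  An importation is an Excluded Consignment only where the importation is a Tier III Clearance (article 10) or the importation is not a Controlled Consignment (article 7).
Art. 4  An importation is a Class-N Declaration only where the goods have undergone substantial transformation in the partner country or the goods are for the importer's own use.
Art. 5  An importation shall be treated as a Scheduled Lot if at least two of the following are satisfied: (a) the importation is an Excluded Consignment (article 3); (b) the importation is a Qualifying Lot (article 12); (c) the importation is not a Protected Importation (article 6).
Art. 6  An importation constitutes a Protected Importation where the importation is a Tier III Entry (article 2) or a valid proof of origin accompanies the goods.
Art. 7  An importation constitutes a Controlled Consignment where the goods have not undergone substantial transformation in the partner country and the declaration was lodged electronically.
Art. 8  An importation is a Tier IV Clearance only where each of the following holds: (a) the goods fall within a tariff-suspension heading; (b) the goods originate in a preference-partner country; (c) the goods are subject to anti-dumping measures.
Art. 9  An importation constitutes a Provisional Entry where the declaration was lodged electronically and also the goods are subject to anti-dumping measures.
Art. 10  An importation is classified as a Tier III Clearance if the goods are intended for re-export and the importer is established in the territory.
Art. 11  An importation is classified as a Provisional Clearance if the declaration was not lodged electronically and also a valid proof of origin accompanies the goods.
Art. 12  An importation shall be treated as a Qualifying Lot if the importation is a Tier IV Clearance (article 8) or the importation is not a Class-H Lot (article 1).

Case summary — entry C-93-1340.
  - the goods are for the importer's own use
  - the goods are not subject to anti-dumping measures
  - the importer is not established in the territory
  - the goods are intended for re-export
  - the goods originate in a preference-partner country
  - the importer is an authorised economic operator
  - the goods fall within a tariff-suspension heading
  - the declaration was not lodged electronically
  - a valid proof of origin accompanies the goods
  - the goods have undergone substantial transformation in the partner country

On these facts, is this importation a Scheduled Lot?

No

article 10 — Tier III Clearance: [the goods are intended for re-export? yes] AND [the importer is established in the territory? no] → not satisfied.
article 7 — Controlled Consignment: [the goods have not undergone substantial transformation in the partner country? no] AND [the declaration was lodged electronically? no] → not satisfied.
article 3 — Excluded Consignment: [Tier III Clearance (article 10)? no] OR [not a Controlled Consignment (article 7)? yes] → satisfied.
article 8 — Tier IV Clearance: [the goods fall within a tariff-suspension heading? yes] AND [the goods originate in a preference-partner country? yes] AND [the goods are subject to anti-dumping measures? no] → not satisfied.
article 1 — Class-H Lot: [the goods are not subject to anti-dumping measures? yes] AND [the goods are for the importer's own use? yes] → satisfied.
article 12 — Qualifying Lot: [Tier IV Clearance (article 8)? no] OR [not a Class-H Lot (article 1)? no] → not satisfied.
article 2 — Tier III Entry: [the importer is an authorised economic operator? yes] OR [the goods are intended for re-export? yes] OR [the goods fall within a tariff-suspension heading? yes] → satisfied.
article 6 — Protected Importation: [Tier III Entry (article 2)? yes] OR [a valid proof of origin accompanies the goods? yes] → satisfied.
article 5 — Scheduled Lot: Excluded Consignment (article 3)? yes; Qualifying Lot (article 12)? no; not a Protected Importation (article 6)? no — 1 of 3 hold (need ≥2) → not satisfied.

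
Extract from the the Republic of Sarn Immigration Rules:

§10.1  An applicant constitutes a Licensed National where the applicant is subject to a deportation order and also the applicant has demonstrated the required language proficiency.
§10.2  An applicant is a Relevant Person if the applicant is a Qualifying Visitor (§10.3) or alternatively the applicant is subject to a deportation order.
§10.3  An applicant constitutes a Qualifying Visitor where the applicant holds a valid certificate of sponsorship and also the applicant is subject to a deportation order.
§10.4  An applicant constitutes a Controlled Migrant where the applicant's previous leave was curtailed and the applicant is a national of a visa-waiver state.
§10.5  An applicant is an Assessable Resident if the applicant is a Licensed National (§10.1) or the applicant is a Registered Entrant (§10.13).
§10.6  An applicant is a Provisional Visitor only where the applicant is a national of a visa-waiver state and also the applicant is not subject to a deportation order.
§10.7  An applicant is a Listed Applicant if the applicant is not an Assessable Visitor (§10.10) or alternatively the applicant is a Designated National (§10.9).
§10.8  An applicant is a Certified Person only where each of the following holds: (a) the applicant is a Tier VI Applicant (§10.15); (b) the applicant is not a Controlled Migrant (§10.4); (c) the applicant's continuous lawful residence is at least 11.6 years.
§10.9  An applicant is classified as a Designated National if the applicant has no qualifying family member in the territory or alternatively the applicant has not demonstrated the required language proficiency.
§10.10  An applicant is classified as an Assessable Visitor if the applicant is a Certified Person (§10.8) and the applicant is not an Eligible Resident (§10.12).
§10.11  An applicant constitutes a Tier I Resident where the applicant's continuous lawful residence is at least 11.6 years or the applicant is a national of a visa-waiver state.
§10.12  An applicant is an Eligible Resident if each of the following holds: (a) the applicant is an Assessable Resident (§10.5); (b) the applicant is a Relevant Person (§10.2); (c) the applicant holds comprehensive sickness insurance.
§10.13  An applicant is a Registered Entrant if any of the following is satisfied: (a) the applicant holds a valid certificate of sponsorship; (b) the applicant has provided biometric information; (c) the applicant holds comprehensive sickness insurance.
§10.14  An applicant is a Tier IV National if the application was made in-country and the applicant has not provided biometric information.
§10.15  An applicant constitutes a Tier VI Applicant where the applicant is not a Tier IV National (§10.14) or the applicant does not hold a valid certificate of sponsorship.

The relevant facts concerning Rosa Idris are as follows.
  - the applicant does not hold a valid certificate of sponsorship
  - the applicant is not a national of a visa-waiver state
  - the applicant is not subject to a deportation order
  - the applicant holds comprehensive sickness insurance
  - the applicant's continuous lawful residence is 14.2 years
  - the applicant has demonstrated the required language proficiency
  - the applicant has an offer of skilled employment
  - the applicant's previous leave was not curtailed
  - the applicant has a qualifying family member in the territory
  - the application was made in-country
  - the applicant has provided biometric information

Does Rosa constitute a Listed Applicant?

No

§10.14 — Tier IV National: [the application was made in-country? yes] AND [the applicant has not provided biometric information? no] → not satisfied.
§10.15 — Tier VI Applicant: [not a Tier IV National (§10.14)? yes] OR [the applicant does not hold a valid certificate of sponsorship? yes] → satisfied.
§10.4 — Controlled Migrant: [the applicant's previous leave was curtailed? no] AND [the applicant is a national of a visa-waiver state? no] → not satisfied.
§10.8 — Certified Person: [Tier VI Applicant (§10.15)? yes] AND [not a Controlled Migrant (§10.4)? yes] AND [applicant's continuous lawful residence: 14.2 years ≥ 11.6 years? yes] → satisfied.
§10.1 — Licensed National: [the applicant is subject to a deportation order? no] AND [the applicant has demonstrated the required language proficiency? yes] → not satisfied.
§10.13 — Registered Entrant: [the applicant holds a valid certificate of sponsorship? no] OR [the applicant has provided biometric information? yes] OR [the applicant holds comprehensive sickness insurance? yes] → satisfied.
§10.5 — Assessable Resident: [Licensed National (§10.1)? no] OR [Registered Entrant (§10.13)? yes] → satisfied.
§10.3 — Qualifying Visitor: [the applicant holds a valid certificate of sponsorship? no] AND [the applicant is subject to a deportation order? no] → not satisfied.
§10.2 — Relevant Person: [Qualifying Visitor (§10.3)? no] OR [the applicant is subject to a deportation order? no] → not satisfied.
§10.12 — Eligible Resident: [Assessable Resident (§10.5)? yes] AND [Relevant Person (§10.2)? no] AND [the applicant holds comprehensive sickness insurance? yes] → not satisfied.
§10.10 — Assessable Visitor: [Certified Person (§10.8)? yes] AND [not an Eligible Resident (§10.12)? yes] → satisfied.
§10.9 — Designated National: [the applicant has no qualifying family member in the territory? no] OR [the applicant has not demonstrated the required language proficiency? no] → not satisfied.
§10.7 — Listed Applicant: [not an Assessable Visitor (§10.10)? no] OR [Designated National (§10.9)? no] → not satisfied.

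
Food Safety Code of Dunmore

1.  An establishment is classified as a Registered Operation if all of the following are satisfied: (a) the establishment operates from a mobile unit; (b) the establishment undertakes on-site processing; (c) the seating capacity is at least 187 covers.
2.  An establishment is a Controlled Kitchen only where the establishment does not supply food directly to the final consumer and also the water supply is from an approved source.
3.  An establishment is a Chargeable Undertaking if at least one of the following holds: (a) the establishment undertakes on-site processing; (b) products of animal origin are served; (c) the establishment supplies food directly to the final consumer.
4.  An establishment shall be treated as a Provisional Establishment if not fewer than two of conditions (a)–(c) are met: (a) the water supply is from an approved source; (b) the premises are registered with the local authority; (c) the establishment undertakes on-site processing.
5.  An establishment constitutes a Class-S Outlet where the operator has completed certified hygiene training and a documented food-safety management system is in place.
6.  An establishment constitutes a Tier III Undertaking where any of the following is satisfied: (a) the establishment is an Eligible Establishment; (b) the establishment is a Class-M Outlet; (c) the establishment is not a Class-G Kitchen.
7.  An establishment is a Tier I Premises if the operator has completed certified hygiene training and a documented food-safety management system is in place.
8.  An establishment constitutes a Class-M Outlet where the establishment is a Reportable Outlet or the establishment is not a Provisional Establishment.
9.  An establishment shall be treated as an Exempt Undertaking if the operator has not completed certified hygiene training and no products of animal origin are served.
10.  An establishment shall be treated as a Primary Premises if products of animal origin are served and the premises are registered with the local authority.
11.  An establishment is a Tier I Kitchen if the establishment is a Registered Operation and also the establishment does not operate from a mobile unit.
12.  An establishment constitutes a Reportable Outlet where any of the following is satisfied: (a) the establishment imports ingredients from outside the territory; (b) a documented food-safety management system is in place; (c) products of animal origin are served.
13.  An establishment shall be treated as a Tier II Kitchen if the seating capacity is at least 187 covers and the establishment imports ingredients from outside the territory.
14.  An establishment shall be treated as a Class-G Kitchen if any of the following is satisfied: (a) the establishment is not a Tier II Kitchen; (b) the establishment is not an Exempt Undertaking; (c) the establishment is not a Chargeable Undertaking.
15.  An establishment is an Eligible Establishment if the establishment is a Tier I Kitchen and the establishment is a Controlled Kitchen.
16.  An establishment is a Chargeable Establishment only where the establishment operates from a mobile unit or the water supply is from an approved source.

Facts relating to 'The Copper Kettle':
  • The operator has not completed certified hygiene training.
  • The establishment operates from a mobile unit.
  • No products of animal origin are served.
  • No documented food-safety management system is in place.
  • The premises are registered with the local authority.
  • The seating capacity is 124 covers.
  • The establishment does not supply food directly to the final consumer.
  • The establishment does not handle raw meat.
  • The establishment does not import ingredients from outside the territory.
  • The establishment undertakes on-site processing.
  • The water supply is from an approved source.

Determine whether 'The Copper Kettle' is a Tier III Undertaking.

Under paragraph 1: the establishment operates from a mobile unit? yes; and the establishment undertakes on-site processing? yes; and seating capacity: 124 covers ≥ 187 covers? no. So the establishment is not a Registered Operation.
Under paragraph 11: Registered Operation (paragraph 1)? no; and the establishment does not operate from a mobile unit? no. So the establishment is not a Tier I Kitchen.
Under paragraph 2: the establishment does not supply food directly to the final consumer? yes; and the water supply is from an approved source? yes. So the establishment is a Controlled Kitchen.
Under paragraph 15: Tier I Kitchen (paragraph 11)? no; and Controlled Kitchen (paragraph 2)? yes. So the establishment is not an Eligible Establishment.
Under paragraph 12: the establishment imports ingredients from outside the territory? no; or a documented food-safety management system is in place? no; or products of animal origin are served? no. So the establishment is not a Reportable Outlet.
Under paragraph 4: the water supply is from an approved source? yes; the premises are registered with the local authority? yes; the establishment undertakes on-site processing? yes — 3 of 3 hold (need ≥2) → satisfied.
Under paragraph 8: Reportable Outlet (paragraph 12)? no; or not a Provisional Establishment (paragraph 4)? no. So the establishment is not a Class-M Outlet.
Under paragraph 13: seating capacity: 124 covers ≥ 187 covers? no; and the establishment imports ingredients from outside the territory? no. So the establishment is not a Tier II Kitchen.
Under paragraph 9: the operator has not completed certified hygiene training? yes; and no products of animal origin are served? yes. So the establishment is an Exempt Undertaking.
Under paragraph 3: the establishment undertakes on-site processing? yes; or products of animal origin are served? no; or the establishment supplies food directly to the final consumer? no. So the establishment is a Chargeable Undertaking.
Under paragraph 14: not a Tier II Kitchen (paragraph 13)? yes; or not an Exempt Undertaking (paragraph 9)? no; or not a Chargeable Undertaking (paragraph 3)? no. So the establishment is a Class-G Kitchen.
Under paragraph 6: Eligible Establishment (paragraph 15)? no; or Class-M Outlet (paragraph 8)? no; or not a Class-G Kitchen (paragraph 14)? no. So the establishment is not a Tier III Undertaking.

No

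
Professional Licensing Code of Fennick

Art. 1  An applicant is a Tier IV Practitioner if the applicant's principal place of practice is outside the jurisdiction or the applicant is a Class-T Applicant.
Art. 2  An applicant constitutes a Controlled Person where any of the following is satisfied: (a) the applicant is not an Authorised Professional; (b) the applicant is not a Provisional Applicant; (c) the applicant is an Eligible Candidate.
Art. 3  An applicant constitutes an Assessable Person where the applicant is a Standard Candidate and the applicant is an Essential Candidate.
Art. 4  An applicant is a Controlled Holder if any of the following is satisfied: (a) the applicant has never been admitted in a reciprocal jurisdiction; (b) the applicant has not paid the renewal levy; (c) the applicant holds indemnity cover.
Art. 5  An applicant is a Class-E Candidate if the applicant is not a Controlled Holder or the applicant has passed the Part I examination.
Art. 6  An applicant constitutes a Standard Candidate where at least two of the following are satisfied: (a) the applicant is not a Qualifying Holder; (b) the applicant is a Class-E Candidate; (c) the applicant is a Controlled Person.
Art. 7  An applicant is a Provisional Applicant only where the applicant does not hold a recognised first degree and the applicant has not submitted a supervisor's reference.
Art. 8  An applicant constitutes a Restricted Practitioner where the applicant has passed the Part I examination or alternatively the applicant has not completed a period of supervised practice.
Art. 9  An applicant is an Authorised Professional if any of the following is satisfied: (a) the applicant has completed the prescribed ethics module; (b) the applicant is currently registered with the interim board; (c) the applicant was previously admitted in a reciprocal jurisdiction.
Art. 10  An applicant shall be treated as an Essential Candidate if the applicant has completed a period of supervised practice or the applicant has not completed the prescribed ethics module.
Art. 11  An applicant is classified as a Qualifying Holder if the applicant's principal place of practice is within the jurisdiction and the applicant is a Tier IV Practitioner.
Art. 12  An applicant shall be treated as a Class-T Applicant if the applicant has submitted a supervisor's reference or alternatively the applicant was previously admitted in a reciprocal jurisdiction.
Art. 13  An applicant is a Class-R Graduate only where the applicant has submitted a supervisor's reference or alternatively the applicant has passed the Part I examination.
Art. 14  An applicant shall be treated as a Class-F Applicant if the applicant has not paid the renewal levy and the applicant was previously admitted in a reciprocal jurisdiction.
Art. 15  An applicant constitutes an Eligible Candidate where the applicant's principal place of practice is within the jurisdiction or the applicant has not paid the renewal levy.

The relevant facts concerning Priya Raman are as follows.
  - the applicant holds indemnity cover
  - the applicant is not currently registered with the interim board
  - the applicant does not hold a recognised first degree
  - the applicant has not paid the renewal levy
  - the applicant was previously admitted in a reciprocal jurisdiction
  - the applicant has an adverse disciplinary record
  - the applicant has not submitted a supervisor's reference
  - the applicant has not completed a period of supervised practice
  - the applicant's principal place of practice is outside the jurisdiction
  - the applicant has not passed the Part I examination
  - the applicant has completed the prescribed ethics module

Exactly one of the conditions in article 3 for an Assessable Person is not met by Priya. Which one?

Essential Candidate

article 12 — Class-T Applicant: [the applicant has submitted a supervisor's reference? no] OR [the applicant was previously admitted in a reciprocal jurisdiction? yes] → satisfied.
article 1 — Tier IV Practitioner: [the applicant's principal place of practice is outside the jurisdiction? yes] OR [Class-T Applicant (article 12)? yes] → satisfied.
article 11 — Qualifying Holder: [the applicant's principal place of practice is within the jurisdiction? no] AND [Tier IV Practitioner (article 1)? yes] → not satisfied.
article 4 — Controlled Holder: [the applicant has never been admitted in a reciprocal jurisdiction? no] OR [the applicant has not paid the renewal levy? yes] OR [the applicant holds indemnity cover? yes] → satisfied.
article 5 — Class-E Candidate: [not a Controlled Holder (article 4)? no] OR [the applicant has passed the Part I examination? no] → not satisfied.
article 9 — Authorised Professional: [the applicant has completed the prescribed ethics module? yes] OR [the applicant is currently registered with the interim board? no] OR [the applicant was previously admitted in a reciprocal jurisdiction? yes] → satisfied.
article 7 — Provisional Applicant: [the applicant does not hold a recognised first degree? yes] AND [the applicant has not submitted a supervisor's reference? yes] → satisfied.
article 15 — Eligible Candidate: [the applicant's principal place of practice is within the jurisdiction? no] OR [the applicant has not paid the renewal levy? yes] → satisfied.
article 2 — Controlled Person: [not an Authorised Professional (article 9)? no] OR [not a Provisional Applicant (article 7)? no] OR [Eligible Candidate (article 15)? yes] → satisfied.
article 6 — Standard Candidate: not a Qualifying Holder (article 11)? yes; Class-E Candidate (article 5)? no; Controlled Person (article 2)? yes — 2 of 3 hold (need ≥2) → satisfied.
article 10 — Essential Candidate: [the applicant has completed a period of supervised practice? no] OR [the applicant has not completed the prescribed ethics module? no] → not satisfied.
article 3 — Assessable Person: [Standard Candidate (article 6)? yes] AND [Essential Candidate (article 10)? no] → not satisfied.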